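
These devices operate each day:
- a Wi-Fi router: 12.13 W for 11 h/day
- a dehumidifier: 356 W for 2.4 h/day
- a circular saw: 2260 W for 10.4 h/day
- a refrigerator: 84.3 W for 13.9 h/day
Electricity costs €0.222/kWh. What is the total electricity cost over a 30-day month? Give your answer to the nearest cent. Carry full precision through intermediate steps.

Wi-Fi router: 12.13 W × 11 h × 30 d = 4,003 Wh = 4.003 kWh
dehumidifier: 356 W × 2.4 h × 30 d = 25,632 Wh = 25.63 kWh
circular saw: 2260 W × 10.4 h × 30 d = 705,120 Wh = 705.1 kWh
refrigerator: 84.3 W × 13.9 h × 30 d = 35,153 Wh = 35.15 kWh
Total energy = 4.003 + 25.63 + 705.1 + 35.15 = 769.9 kWh
Cost = 769.9 kWh × €0.222 = €170.92

€170.92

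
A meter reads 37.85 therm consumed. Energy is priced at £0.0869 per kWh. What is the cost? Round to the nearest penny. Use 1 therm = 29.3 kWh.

£96.37

37.85 therm × (29.3 kWh/therm) = 1,109 kWh
Cost = 1,109 kWh × £0.0869/kWh = £96.37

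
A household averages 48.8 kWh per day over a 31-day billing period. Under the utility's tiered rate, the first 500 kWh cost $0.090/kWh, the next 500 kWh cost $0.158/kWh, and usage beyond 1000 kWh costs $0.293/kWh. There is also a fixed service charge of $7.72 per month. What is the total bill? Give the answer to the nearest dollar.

$282

Usage = 48.8 kWh/day × 31 days = 1512.8 kWh
First 500 kWh × $0.090 = $45.00
Next 500 kWh × $0.158 = $79.00
Remaining 512.8 kWh × $0.293 = $150.25
Energy charge = $274.25; + service $7.72 = $281.97 ≈ $282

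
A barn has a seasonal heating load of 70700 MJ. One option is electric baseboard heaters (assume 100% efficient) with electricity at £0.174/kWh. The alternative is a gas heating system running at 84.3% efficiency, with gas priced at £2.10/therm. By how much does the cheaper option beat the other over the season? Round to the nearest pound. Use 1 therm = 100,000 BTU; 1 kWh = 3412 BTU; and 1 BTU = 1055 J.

Heat load = 70700 MJ = 70,700,000,000 J / 1055 = 67,014,218 BTU
Gas: input = 67,014,218 / 0.843 = 79,494,921 BTU = 794.9 therm → 794.9 × £2.10 = £1,669.39
Electric: 67,014,218 BTU / 3412 = 19,640 kWh → × £0.174 = £3,417.49
Difference = |£1,669.39 − £3,417.49| = £1,748.10 ≈ £1748

£1748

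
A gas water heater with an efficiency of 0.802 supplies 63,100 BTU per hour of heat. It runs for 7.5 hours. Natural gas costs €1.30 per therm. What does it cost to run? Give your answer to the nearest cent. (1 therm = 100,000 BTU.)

Heat delivered = 63,100 BTU/h × 7.5 h = 473,250 BTU
Gas input = 473,250 / 0.802 = 590,087 BTU
= 590,087 / 100,000 = 5.901 therm
Cost = 5.901 × €1.30/therm = €7.67

€7.67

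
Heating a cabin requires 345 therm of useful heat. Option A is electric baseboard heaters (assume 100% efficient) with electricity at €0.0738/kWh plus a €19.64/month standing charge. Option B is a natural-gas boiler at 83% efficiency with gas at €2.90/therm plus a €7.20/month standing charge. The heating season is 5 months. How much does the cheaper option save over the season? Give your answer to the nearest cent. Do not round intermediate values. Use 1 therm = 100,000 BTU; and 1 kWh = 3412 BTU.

€397.00

Heat load = 345 therm × 100,000 = 34,500,000 BTU
Gas: input = 34,500,000 / 0.83 = 41,566,265 BTU = 415.7 therm → 415.7 × €2.90 = €1,205.42; + 5 × €7.20 standing = €1,241.42
Electric: 34,500,000 BTU / 3412 = 10,110 kWh → × €0.0738 = €746.22; + 5 × €19.64 standing = €844.42
Difference = |€1,241.42 − €844.42| = €397.00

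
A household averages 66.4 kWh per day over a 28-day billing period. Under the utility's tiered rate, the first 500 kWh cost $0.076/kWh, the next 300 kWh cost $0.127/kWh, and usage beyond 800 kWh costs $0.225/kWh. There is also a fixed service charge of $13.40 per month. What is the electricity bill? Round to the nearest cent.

Usage = 66.4 kWh/day × 28 days = 1859.2 kWh
First 500 kWh × $0.076 = $38.00
Next 300 kWh × $0.127 = $38.10
Remaining 1059.2 kWh × $0.225 = $238.32
Energy charge = $314.42; + service $13.40 = $327.82

$327.82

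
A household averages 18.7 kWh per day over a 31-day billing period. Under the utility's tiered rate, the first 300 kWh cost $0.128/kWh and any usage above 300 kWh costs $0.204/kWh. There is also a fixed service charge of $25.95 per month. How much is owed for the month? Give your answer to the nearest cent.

$121.41

Usage = 18.7 kWh/day × 31 days = 579.7 kWh
First 300 kWh × $0.128 = $38.40
Remaining 279.7 kWh × $0.204 = $57.06
Energy charge = $95.46; + service $25.95 = $121.41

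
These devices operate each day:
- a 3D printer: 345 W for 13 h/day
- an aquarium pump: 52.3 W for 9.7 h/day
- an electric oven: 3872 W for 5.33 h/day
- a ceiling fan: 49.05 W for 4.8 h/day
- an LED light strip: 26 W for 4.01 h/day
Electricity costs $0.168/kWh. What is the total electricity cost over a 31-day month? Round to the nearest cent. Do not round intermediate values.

$135.25

3D printer: 345 W × 13 h × 31 d = 139,035 Wh = 139 kWh
aquarium pump: 52.3 W × 9.7 h × 31 d = 15,727 Wh = 15.73 kWh
electric oven: 3872 W × 5.33 h × 31 d = 639,771 Wh = 639.8 kWh
ceiling fan: 49.05 W × 4.8 h × 31 d = 7,299 Wh = 7.299 kWh
LED light strip: 26 W × 4.01 h × 31 d = 3,232 Wh = 3.232 kWh
Total energy = 139 + 15.73 + 639.8 + 7.299 + 3.232 = 805.1 kWh
Cost = 805.1 kWh × $0.168 = $135.25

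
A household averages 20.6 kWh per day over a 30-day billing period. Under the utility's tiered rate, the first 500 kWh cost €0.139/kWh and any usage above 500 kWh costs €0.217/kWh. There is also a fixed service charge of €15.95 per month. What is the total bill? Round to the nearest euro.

Usage = 20.6 kWh/day × 30 days = 618 kWh
First 500 kWh × €0.139 = €69.50
Remaining 118 kWh × €0.217 = €25.61
Energy charge = €95.11; + service €15.95 = €111.06 ≈ €111

€111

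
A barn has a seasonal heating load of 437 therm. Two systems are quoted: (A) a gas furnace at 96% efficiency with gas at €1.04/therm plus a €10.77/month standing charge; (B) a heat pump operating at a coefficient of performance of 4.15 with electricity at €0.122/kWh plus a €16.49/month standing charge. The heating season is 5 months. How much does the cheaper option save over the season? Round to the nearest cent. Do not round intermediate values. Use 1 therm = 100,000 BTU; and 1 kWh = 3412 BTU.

€68.30

Heat load = 437 therm × 100,000 = 43,700,000 BTU
Gas: input = 43,700,000 / 0.96 = 45,520,833 BTU = 455.2 therm → 455.2 × €1.04 = €473.42; + 5 × €10.77 standing = €527.27
Heat pump: 43,700,000 BTU / 3412 = 12,810 kWh heat; / 4.15 = 3,086 kWh in → × €0.122 = €376.52; + 5 × €16.49 standing = €458.97
Difference = |€527.27 − €458.97| = €68.30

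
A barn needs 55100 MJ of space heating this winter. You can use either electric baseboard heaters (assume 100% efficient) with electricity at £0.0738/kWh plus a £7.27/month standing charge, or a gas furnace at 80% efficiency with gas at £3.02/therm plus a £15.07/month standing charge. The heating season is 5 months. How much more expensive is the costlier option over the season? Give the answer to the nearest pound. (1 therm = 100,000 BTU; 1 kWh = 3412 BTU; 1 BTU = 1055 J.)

Heat load = 55100 MJ = 55,100,000,000 J / 1055 = 52,227,488 BTU
Gas: input = 52,227,488 / 0.80 = 65,284,360 BTU = 652.8 therm → 652.8 × £3.02 = £1,971.59; + 5 × £15.07 standing = £2,046.94
Electric: 52,227,488 BTU / 3412 = 15,310 kWh → × £0.0738 = £1,129.66; + 5 × £7.27 standing = £1,166.01
Difference = |£2,046.94 − £1,166.01| = £880.93 ≈ £881

£881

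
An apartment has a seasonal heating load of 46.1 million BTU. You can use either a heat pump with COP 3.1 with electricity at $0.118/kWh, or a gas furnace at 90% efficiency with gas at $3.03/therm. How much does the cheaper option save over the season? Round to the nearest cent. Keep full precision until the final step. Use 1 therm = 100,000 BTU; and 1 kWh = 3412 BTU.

$1037.74

Heat load = 46.1 × 10⁶ BTU = 46,100,000 BTU
Gas: input = 46,100,000 / 0.90 = 51,222,222 BTU = 512.2 therm → 512.2 × $3.03 = $1,552.03
Heat pump: 46,100,000 BTU / 3412 = 13,510 kWh heat; / 3.1 = 4,358 kWh in → × $0.118 = $514.29
Difference = |$1,552.03 − $514.29| = $1,037.74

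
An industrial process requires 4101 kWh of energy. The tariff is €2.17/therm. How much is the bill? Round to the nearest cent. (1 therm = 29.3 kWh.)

€303.73

4101 kWh × (0.03413 therm/kWh) = 140 therm
Cost = 140 therm × €2.17/therm = €303.73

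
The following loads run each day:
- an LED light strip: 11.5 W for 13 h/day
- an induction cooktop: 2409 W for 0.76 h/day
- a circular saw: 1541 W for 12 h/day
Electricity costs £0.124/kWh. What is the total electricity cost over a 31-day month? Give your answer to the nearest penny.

£78.70

LED light strip: 11.5 W × 13 h × 31 d = 4,634 Wh = 4.635 kWh
induction cooktop: 2409 W × 0.76 h × 31 d = 56,756 Wh = 56.76 kWh
circular saw: 1541 W × 12 h × 31 d = 573,252 Wh = 573.3 kWh
Total energy = 4.635 + 56.76 + 573.3 = 634.6 kWh
Cost = 634.6 kWh × £0.124 = £78.70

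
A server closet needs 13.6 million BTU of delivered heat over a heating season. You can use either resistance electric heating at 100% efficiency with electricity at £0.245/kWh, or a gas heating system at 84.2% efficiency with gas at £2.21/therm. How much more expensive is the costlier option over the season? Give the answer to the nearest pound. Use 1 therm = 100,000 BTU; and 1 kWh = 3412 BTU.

£620

Heat load = 13.6 × 10⁶ BTU = 13,600,000 BTU
Gas: input = 13,600,000 / 0.842 = 16,152,019 BTU = 161.5 therm → 161.5 × £2.21 = £356.96
Electric: 13,600,000 BTU / 3412 = 3,986 kWh → × £0.245 = £976.55
Difference = |£356.96 − £976.55| = £619.59 ≈ £620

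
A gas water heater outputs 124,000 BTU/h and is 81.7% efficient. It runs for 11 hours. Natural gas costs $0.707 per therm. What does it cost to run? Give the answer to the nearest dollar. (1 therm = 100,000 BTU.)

$12

Heat delivered = 124,000 BTU/h × 11 h = 1,364,000 BTU
Gas input = 1,364,000 / 0.817 = 1,669,523 BTU
= 1,669,523 / 100,000 = 16.7 therm
Cost = 16.7 × $0.707/therm = $11.80 ≈ $12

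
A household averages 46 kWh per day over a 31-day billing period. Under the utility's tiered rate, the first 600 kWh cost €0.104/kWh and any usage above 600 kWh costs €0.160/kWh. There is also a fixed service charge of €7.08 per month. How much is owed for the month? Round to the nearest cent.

€201.64

Usage = 46 kWh/day × 31 days = 1426 kWh
First 600 kWh × €0.104 = €62.40
Remaining 826 kWh × €0.160 = €132.16
Energy charge = €194.56; + service €7.08 = €201.64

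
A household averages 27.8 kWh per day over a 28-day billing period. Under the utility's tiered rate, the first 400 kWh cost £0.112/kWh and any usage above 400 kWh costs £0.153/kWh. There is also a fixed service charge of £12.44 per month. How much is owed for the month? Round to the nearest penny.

£115.14

Usage = 27.8 kWh/day × 28 days = 778.4 kWh
First 400 kWh × £0.112 = £44.80
Remaining 378.4 kWh × £0.153 = £57.90
Energy charge = £102.70; + service £12.44 = £115.14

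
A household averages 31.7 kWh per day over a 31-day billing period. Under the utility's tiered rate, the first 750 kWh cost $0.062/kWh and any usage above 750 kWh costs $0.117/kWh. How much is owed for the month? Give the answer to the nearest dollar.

$74

Usage = 31.7 kWh/day × 31 days = 982.7 kWh
First 750 kWh × $0.062 = $46.50
Remaining 232.7 kWh × $0.117 = $27.23
Total = $73.73 ≈ $74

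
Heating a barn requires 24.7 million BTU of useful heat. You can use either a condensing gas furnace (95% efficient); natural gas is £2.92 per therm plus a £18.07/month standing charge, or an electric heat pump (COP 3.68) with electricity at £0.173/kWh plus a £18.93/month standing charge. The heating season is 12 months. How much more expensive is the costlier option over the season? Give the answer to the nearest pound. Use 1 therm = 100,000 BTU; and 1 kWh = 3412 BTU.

Heat load = 24.7 × 10⁶ BTU = 24,700,000 BTU
Gas: input = 24,700,000 / 0.95 = 26,000,000 BTU = 260 therm → 260 × £2.92 = £759.20; + 12 × £18.07 standing = £976.04
Heat pump: 24,700,000 BTU / 3412 = 7,239 kWh heat; / 3.68 = 1,967 kWh in → × £0.173 = £340.32; + 12 × £18.93 standing = £567.48
Difference = |£976.04 − £567.48| = £408.56 ≈ £409

£409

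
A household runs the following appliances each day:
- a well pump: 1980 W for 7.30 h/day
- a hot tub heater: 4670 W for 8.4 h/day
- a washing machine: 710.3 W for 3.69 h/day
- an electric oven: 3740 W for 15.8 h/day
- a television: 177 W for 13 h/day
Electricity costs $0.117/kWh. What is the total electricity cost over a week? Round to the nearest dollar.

$96

well pump: 1980 W × 7.30 h × 7 d = 101,178 Wh = 101.2 kWh
hot tub heater: 4670 W × 8.4 h × 7 d = 274,596 Wh = 274.6 kWh
washing machine: 710.3 W × 3.69 h × 7 d = 18,347 Wh = 18.35 kWh
electric oven: 3740 W × 15.8 h × 7 d = 413,644 Wh = 413.6 kWh
television: 177 W × 13 h × 7 d = 16,107 Wh = 16.11 kWh
Total energy = 101.2 + 274.6 + 18.35 + 413.6 + 16.11 = 823.9 kWh
Cost = 823.9 kWh × $0.117 = $96.39 ≈ $96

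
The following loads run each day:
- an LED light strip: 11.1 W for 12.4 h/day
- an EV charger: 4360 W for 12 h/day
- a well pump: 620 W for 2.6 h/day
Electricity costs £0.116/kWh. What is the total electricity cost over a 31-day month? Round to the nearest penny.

LED light strip: 11.1 W × 12.4 h × 31 d = 4,267 Wh = 4.267 kWh
EV charger: 4360 W × 12 h × 31 d = 1,621,920 Wh = 1,622 kWh
well pump: 620 W × 2.6 h × 31 d = 49,972 Wh = 49.97 kWh
Total energy = 4.267 + 1,622 + 49.97 = 1,676 kWh
Cost = 1,676 kWh × £0.116 = £194.43

£194.43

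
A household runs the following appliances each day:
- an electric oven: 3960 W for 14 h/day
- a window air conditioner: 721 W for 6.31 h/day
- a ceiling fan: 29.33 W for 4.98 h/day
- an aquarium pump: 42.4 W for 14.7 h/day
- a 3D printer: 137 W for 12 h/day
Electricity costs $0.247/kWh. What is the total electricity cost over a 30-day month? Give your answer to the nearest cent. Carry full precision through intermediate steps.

$462.41

electric oven: 3960 W × 14 h × 30 d = 1,663,200 Wh = 1,663 kWh
window air conditioner: 721 W × 6.31 h × 30 d = 136,485 Wh = 136.5 kWh
ceiling fan: 29.33 W × 4.98 h × 30 d = 4,382 Wh = 4.382 kWh
aquarium pump: 42.4 W × 14.7 h × 30 d = 18,698 Wh = 18.7 kWh
3D printer: 137 W × 12 h × 30 d = 49,320 Wh = 49.32 kWh
Total energy = 1,663 + 136.5 + 4.382 + 18.7 + 49.32 = 1,872 kWh
Cost = 1,872 kWh × $0.247 = $462.41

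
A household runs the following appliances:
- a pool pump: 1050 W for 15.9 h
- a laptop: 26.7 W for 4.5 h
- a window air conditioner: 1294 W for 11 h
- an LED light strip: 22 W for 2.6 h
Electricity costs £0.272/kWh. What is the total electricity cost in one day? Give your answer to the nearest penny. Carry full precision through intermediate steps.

£8.46

pool pump: 1050 W × 15.9 h = 16,695 Wh = 16.7 kWh
laptop: 26.7 W × 4.5 h = 120 Wh = 0.1201 kWh
window air conditioner: 1294 W × 11 h = 14,234 Wh = 14.23 kWh
LED light strip: 22 W × 2.6 h = 57 Wh = 0.0572 kWh
Total energy = 16.7 + 0.1201 + 14.23 + 0.0572 = 31.11 kWh
Cost = 31.11 kWh × £0.272 = £8.46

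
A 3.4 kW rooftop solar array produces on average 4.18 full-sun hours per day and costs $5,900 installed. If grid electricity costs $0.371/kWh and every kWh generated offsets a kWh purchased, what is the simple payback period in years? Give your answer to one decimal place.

3.1 years

Daily generation = 3.4 kW × 4.18 h = 14.21 kWh
Annual generation = 14.21 × 365 = 5187.4 kWh
Annual savings = 5187.4 × $0.371 = $1,924.52
Payback = $5,900 / $1,924.52 = 3.07 years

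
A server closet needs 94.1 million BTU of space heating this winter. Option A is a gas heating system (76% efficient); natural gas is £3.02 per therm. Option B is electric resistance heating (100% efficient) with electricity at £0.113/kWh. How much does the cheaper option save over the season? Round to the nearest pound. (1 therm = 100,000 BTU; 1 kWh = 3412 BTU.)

£623

Heat load = 94.1 × 10⁶ BTU = 94,100,000 BTU
Gas: input = 94,100,000 / 0.760 = 123,815,789 BTU = 1,238 therm → 1,238 × £3.02 = £3,739.24
Electric: 94,100,000 BTU / 3412 = 27,580 kWh → × £0.113 = £3,116.44
Difference = |£3,739.24 − £3,116.44| = £622.79 ≈ £623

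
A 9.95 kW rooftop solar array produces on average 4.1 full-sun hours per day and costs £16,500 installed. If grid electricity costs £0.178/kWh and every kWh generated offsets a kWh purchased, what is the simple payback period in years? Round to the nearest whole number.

6 years

Daily generation = 9.95 kW × 4.1 h = 40.79 kWh
Annual generation = 40.79 × 365 = 14890 kWh
Annual savings = 14890 × £0.178 = £2,650.45
Payback = £16,500 / £2,650.45 = 6.23 years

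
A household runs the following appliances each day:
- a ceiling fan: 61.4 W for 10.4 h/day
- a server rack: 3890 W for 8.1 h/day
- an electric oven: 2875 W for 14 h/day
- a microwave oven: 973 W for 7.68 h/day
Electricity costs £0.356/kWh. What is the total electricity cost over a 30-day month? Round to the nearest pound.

£853

ceiling fan: 61.4 W × 10.4 h × 30 d = 19,157 Wh = 19.16 kWh
server rack: 3890 W × 8.1 h × 30 d = 945,270 Wh = 945.3 kWh
electric oven: 2875 W × 14 h × 30 d = 1,207,500 Wh = 1,208 kWh
microwave oven: 973 W × 7.68 h × 30 d = 224,179 Wh = 224.2 kWh
Total energy = 19.16 + 945.3 + 1,208 + 224.2 = 2,396 kWh
Cost = 2,396 kWh × £0.356 = £853.01 ≈ £853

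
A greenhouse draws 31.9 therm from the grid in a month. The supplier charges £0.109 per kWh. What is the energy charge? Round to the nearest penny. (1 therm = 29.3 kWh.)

31.9 therm × (29.3 kWh/therm) = 934.7 kWh
Cost = 934.7 kWh × £0.109/kWh = £101.88

£101.88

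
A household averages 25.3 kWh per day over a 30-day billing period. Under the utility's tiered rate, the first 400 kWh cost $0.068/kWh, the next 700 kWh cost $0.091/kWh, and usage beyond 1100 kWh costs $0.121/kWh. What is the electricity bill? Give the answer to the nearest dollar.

Usage = 25.3 kWh/day × 30 days = 759 kWh
First 400 kWh × $0.068 = $27.20
Next 359 kWh × $0.091 = $32.67
Remaining tier: 0 kWh (not reached)
Total = $59.87 ≈ $60

$60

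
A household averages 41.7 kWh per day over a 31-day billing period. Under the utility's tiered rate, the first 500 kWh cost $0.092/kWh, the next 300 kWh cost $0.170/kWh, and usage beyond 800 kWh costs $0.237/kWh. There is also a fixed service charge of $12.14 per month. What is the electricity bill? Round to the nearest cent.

Usage = 41.7 kWh/day × 31 days = 1292.7 kWh
First 500 kWh × $0.092 = $46.00
Next 300 kWh × $0.170 = $51.00
Remaining 492.7 kWh × $0.237 = $116.77
Energy charge = $213.77; + service $12.14 = $225.91

$225.91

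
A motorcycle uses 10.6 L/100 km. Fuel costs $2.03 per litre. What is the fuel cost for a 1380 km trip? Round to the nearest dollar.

Fuel = 10.6 L/100 km × 1380 km / 100 = 146.3 L
Cost = 146.3 L × $2.03/L = $296.95 ≈ $297

$297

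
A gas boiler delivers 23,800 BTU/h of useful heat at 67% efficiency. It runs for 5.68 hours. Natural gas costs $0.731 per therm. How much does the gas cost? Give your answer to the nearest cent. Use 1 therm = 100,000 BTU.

Heat delivered = 23,800 BTU/h × 5.68 h = 135,184 BTU
Gas input = 135,184 / 0.67 = 201,767 BTU
= 201,767 / 100,000 = 2.018 therm
Cost = 2.018 × $0.731/therm = $1.47

$1.47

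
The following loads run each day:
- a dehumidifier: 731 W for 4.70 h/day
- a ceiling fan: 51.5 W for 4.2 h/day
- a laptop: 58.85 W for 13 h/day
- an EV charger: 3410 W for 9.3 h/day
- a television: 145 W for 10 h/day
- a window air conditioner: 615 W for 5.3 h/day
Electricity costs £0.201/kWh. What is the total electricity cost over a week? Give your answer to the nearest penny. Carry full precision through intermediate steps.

dehumidifier: 731 W × 4.70 h × 7 d = 24,050 Wh = 24.05 kWh
ceiling fan: 51.5 W × 4.2 h × 7 d = 1,514 Wh = 1.514 kWh
laptop: 58.85 W × 13 h × 7 d = 5,355 Wh = 5.355 kWh
EV charger: 3410 W × 9.3 h × 7 d = 221,991 Wh = 222 kWh
television: 145 W × 10 h × 7 d = 10,150 Wh = 10.15 kWh
window air conditioner: 615 W × 5.3 h × 7 d = 22,816 Wh = 22.82 kWh
Total energy = 24.05 + 1.514 + 5.355 + 222 + 10.15 + 22.82 = 285.9 kWh
Cost = 285.9 kWh × £0.201 = £57.46

£57.46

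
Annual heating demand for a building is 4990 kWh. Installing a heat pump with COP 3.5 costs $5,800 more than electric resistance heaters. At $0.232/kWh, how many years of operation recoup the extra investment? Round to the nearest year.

Resistance: 4990 kWh × $0.232 = $1,157.68/yr
Heat pump: 4990 / 3.5 = 1426 kWh in → × $0.232 = $330.77/yr
Annual savings = $826.91
Payback = $5,800 / $826.91 = 7.01 years

7 years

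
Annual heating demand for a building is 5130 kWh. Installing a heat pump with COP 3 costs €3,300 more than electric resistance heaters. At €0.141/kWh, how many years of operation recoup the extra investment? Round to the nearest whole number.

7 years

Resistance: 5130 kWh × €0.141 = €723.33/yr
Heat pump: 5130 / 3 = 1710 kWh in → × €0.141 = €241.11/yr
Annual savings = €482.22
Payback = €3,300 / €482.22 = 6.84 years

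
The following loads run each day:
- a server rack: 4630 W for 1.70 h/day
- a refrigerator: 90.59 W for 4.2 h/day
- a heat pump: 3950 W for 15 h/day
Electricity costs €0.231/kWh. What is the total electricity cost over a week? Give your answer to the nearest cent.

server rack: 4630 W × 1.70 h × 7 d = 55,097 Wh = 55.1 kWh
refrigerator: 90.59 W × 4.2 h × 7 d = 2,663 Wh = 2.663 kWh
heat pump: 3950 W × 15 h × 7 d = 414,750 Wh = 414.8 kWh
Total energy = 55.1 + 2.663 + 414.8 = 472.5 kWh
Cost = 472.5 kWh × €0.231 = €109.15

€109.15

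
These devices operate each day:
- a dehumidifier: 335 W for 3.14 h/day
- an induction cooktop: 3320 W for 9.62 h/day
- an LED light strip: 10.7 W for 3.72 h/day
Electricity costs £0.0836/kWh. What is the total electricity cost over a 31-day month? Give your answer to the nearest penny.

£85.60

dehumidifier: 335 W × 3.14 h × 31 d = 32,609 Wh = 32.61 kWh
induction cooktop: 3320 W × 9.62 h × 31 d = 990,090 Wh = 990.1 kWh
LED light strip: 10.7 W × 3.72 h × 31 d = 1,234 Wh = 1.234 kWh
Total energy = 32.61 + 990.1 + 1.234 = 1,024 kWh
Cost = 1,024 kWh × £0.0836 = £85.60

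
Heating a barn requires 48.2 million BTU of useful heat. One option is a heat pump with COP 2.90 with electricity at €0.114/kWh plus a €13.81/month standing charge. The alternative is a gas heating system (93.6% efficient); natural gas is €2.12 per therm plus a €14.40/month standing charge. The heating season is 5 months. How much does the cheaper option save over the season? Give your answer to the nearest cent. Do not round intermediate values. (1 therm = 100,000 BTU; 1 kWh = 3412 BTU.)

Heat load = 48.2 × 10⁶ BTU = 48,200,000 BTU
Gas: input = 48,200,000 / 0.936 = 51,495,726 BTU = 515 therm → 515 × €2.12 = €1,091.71; + 5 × €14.40 standing = €1,163.71
Heat pump: 48,200,000 BTU / 3412 = 14,130 kWh heat; / 2.90 = 4,871 kWh in → × €0.114 = €555.32; + 5 × €13.81 standing = €624.37
Difference = |€1,163.71 − €624.37| = €539.34

€539.34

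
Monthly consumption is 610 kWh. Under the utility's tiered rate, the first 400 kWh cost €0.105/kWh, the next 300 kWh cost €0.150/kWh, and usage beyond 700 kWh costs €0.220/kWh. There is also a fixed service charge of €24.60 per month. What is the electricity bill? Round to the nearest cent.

€98.10

First 400 kWh × €0.105 = €42.00
Next 210 kWh × €0.150 = €31.50
Remaining tier: 0 kWh (not reached)
Energy charge = €73.50; + service €24.60 = €98.10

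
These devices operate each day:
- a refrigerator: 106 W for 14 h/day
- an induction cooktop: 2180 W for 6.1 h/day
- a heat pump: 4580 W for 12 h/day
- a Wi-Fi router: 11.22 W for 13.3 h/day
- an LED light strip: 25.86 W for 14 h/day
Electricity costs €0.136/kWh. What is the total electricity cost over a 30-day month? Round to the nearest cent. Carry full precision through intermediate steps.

refrigerator: 106 W × 14 h × 30 d = 44,520 Wh = 44.52 kWh
induction cooktop: 2180 W × 6.1 h × 30 d = 398,940 Wh = 398.9 kWh
heat pump: 4580 W × 12 h × 30 d = 1,648,800 Wh = 1,649 kWh
Wi-Fi router: 11.22 W × 13.3 h × 30 d = 4,477 Wh = 4.477 kWh
LED light strip: 25.86 W × 14 h × 30 d = 10,861 Wh = 10.86 kWh
Total energy = 44.52 + 398.9 + 1,649 + 4.477 + 10.86 = 2,108 kWh
Cost = 2,108 kWh × €0.136 = €286.63

€286.63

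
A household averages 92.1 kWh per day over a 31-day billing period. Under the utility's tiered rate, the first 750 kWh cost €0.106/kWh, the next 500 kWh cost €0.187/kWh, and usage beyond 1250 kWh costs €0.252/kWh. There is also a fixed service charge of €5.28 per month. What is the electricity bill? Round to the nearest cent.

Usage = 92.1 kWh/day × 31 days = 2855.1 kWh
First 750 kWh × €0.106 = €79.50
Next 500 kWh × €0.187 = €93.50
Remaining 1605.1 kWh × €0.252 = €404.49
Energy charge = €577.49; + service €5.28 = €582.77

€582.77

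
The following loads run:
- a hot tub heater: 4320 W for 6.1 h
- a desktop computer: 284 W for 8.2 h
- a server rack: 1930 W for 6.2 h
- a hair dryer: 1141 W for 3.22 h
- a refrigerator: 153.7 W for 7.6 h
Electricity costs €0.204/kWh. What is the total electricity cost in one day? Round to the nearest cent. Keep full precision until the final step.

hot tub heater: 4320 W × 6.1 h = 26,352 Wh = 26.35 kWh
desktop computer: 284 W × 8.2 h = 2,329 Wh = 2.329 kWh
server rack: 1930 W × 6.2 h = 11,966 Wh = 11.97 kWh
hair dryer: 1141 W × 3.22 h = 3,674 Wh = 3.674 kWh
refrigerator: 153.7 W × 7.6 h = 1,168 Wh = 1.168 kWh
Total energy = 26.35 + 2.329 + 11.97 + 3.674 + 1.168 = 45.49 kWh
Cost = 45.49 kWh × €0.204 = €9.28

€9.28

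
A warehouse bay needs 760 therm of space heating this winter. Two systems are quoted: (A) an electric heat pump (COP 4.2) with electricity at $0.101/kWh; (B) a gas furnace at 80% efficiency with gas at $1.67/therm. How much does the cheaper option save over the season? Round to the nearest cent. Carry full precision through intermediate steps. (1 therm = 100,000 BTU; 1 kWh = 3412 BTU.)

$1050.86

Heat load = 760 therm × 100,000 = 76,000,000 BTU
Gas: input = 76,000,000 / 0.80 = 95,000,000 BTU = 950 therm → 950 × $1.67 = $1,586.50
Heat pump: 76,000,000 BTU / 3412 = 22,270 kWh heat; / 4.2 = 5,303 kWh in → × $0.101 = $535.64
Difference = |$1,586.50 − $535.64| = $1,050.86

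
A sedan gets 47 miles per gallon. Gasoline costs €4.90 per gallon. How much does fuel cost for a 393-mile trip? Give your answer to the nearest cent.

€40.97

Fuel = 393 mi / 47 mpg = 8.362 gal
Cost = 8.362 gal × €4.90/gal = €40.97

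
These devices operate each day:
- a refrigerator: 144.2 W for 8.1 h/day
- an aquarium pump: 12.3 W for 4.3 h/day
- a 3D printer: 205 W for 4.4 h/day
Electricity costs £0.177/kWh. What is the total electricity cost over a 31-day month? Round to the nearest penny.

refrigerator: 144.2 W × 8.1 h × 31 d = 36,209 Wh = 36.21 kWh
aquarium pump: 12.3 W × 4.3 h × 31 d = 1,640 Wh = 1.64 kWh
3D printer: 205 W × 4.4 h × 31 d = 27,962 Wh = 27.96 kWh
Total energy = 36.21 + 1.64 + 27.96 = 65.81 kWh
Cost = 65.81 kWh × £0.177 = £11.65

£11.65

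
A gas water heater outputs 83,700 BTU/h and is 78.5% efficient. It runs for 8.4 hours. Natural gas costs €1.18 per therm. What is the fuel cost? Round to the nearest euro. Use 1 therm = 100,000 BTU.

Heat delivered = 83,700 BTU/h × 8.4 h = 703,080 BTU
Gas input = 703,080 / 0.785 = 895,643 BTU
= 895,643 / 100,000 = 8.956 therm
Cost = 8.956 × €1.18/therm = €10.57 ≈ €11

€11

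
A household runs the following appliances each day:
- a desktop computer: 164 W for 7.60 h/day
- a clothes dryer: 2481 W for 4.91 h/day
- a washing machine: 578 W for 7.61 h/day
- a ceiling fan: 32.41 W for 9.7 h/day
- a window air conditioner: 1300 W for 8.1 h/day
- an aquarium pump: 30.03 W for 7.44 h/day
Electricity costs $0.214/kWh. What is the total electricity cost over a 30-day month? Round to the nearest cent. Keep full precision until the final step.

desktop computer: 164 W × 7.60 h × 30 d = 37,392 Wh = 37.39 kWh
clothes dryer: 2481 W × 4.91 h × 30 d = 365,451 Wh = 365.5 kWh
washing machine: 578 W × 7.61 h × 30 d = 131,957 Wh = 132 kWh
ceiling fan: 32.41 W × 9.7 h × 30 d = 9,431 Wh = 9.431 kWh
window air conditioner: 1300 W × 8.1 h × 30 d = 315,900 Wh = 315.9 kWh
aquarium pump: 30.03 W × 7.44 h × 30 d = 6,703 Wh = 6.703 kWh
Total energy = 37.39 + 365.5 + 132 + 9.431 + 315.9 + 6.703 = 866.8 kWh
Cost = 866.8 kWh × $0.214 = $185.50

$185.50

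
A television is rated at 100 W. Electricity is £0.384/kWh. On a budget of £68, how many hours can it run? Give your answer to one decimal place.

Energy budget = £68 / £0.384 per kWh = 177.1 kWh = 177,083 Wh
Runtime = 177,083 Wh / 100 W = 1,771 h

1770.8 h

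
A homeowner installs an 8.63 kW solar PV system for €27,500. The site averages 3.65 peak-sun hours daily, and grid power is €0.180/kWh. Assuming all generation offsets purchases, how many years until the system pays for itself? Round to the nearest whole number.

Daily generation = 8.63 kW × 3.65 h = 31.5 kWh
Annual generation = 31.5 × 365 = 11497 kWh
Annual savings = 11497 × €0.180 = €2,069.52
Payback = €27,500 / €2,069.52 = 13.3 years

13 years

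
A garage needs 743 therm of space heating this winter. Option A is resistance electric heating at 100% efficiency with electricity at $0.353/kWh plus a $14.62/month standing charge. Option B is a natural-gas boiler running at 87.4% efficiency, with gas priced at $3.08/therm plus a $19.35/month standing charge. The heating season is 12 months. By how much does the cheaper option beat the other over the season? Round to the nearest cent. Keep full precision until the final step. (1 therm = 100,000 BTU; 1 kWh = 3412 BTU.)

Heat load = 743 therm × 100,000 = 74,300,000 BTU
Gas: input = 74,300,000 / 0.874 = 85,011,442 BTU = 850.1 therm → 850.1 × $3.08 = $2,618.35; + 12 × $19.35 standing = $2,850.55
Electric: 74,300,000 BTU / 3412 = 21,780 kWh → × $0.353 = $7,686.96; + 12 × $14.62 standing = $7,862.40
Difference = |$2,850.55 − $7,862.40| = $5,011.85

$5011.85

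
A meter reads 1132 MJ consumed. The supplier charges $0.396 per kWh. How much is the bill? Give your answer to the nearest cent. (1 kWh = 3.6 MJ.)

1132 MJ × (0.27778 kWh/MJ) = 314.4 kWh
Cost = 314.4 kWh × $0.396/kWh = $124.52

$124.52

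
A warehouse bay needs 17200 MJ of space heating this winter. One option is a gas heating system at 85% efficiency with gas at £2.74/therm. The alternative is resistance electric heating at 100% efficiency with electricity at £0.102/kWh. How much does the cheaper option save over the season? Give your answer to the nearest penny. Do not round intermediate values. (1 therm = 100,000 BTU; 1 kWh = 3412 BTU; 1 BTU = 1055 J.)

Heat load = 17200 MJ = 17,200,000,000 J / 1055 = 16,303,318 BTU
Gas: input = 16,303,318 / 0.85 = 19,180,374 BTU = 191.8 therm → 191.8 × £2.74 = £525.54
Electric: 16,303,318 BTU / 3412 = 4,778 kWh → × £0.102 = £487.38
Difference = |£525.54 − £487.38| = £38.16

£38.16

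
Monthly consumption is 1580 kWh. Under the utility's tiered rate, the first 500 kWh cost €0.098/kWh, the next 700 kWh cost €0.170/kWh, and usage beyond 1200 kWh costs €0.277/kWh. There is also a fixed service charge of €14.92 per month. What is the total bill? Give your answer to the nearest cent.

First 500 kWh × €0.098 = €49.00
Next 700 kWh × €0.170 = €119.00
Remaining 380 kWh × €0.277 = €105.26
Energy charge = €273.26; + service €14.92 = €288.18

€288.18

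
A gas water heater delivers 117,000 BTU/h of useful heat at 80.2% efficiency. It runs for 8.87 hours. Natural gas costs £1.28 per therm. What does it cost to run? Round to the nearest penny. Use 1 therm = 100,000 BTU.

Heat delivered = 117,000 BTU/h × 8.87 h = 1,037,790 BTU
Gas input = 1,037,790 / 0.802 = 1,294,002 BTU
= 1,294,002 / 100,000 = 12.94 therm
Cost = 12.94 × £1.28/therm = £16.56

£16.56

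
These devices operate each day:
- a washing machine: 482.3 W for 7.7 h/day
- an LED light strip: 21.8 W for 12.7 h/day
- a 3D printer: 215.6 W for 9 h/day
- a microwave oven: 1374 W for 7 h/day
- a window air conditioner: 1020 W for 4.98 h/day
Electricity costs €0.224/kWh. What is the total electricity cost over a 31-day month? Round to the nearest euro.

€143

washing machine: 482.3 W × 7.7 h × 31 d = 115,125 Wh = 115.1 kWh
LED light strip: 21.8 W × 12.7 h × 31 d = 8,583 Wh = 8.583 kWh
3D printer: 215.6 W × 9 h × 31 d = 60,152 Wh = 60.15 kWh
microwave oven: 1374 W × 7 h × 31 d = 298,158 Wh = 298.2 kWh
window air conditioner: 1020 W × 4.98 h × 31 d = 157,468 Wh = 157.5 kWh
Total energy = 115.1 + 8.583 + 60.15 + 298.2 + 157.5 = 639.5 kWh
Cost = 639.5 kWh × €0.224 = €143.24 ≈ €143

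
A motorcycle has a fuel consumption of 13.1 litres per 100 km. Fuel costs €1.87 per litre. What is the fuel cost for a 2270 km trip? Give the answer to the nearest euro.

€556

Fuel = 13.1 L/100 km × 2270 km / 100 = 297.4 L
Cost = 297.4 L × €1.87/L = €556.08 ≈ €556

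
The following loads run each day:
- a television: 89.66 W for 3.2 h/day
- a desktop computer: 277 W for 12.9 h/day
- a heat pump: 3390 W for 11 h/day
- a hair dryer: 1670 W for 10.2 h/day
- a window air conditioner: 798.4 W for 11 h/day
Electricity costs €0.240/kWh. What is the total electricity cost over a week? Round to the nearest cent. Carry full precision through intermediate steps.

television: 89.66 W × 3.2 h × 7 d = 2,008 Wh = 2.008 kWh
desktop computer: 277 W × 12.9 h × 7 d = 25,013 Wh = 25.01 kWh
heat pump: 3390 W × 11 h × 7 d = 261,030 Wh = 261 kWh
hair dryer: 1670 W × 10.2 h × 7 d = 119,238 Wh = 119.2 kWh
window air conditioner: 798.4 W × 11 h × 7 d = 61,477 Wh = 61.48 kWh
Total energy = 2.008 + 25.01 + 261 + 119.2 + 61.48 = 468.8 kWh
Cost = 468.8 kWh × €0.240 = €112.50

€112.50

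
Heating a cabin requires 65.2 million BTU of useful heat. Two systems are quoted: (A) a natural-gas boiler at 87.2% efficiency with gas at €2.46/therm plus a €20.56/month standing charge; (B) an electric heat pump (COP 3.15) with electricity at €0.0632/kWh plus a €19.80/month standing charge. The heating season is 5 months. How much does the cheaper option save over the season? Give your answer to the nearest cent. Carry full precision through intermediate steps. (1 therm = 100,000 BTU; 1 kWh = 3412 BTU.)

Heat load = 65.2 × 10⁶ BTU = 65,200,000 BTU
Gas: input = 65,200,000 / 0.872 = 74,770,642 BTU = 747.7 therm → 747.7 × €2.46 = €1,839.36; + 5 × €20.56 standing = €1,942.16
Heat pump: 65,200,000 BTU / 3412 = 19,110 kWh heat; / 3.15 = 6,066 kWh in → × €0.0632 = €383.39; + 5 × €19.80 standing = €482.39
Difference = |€1,942.16 − €482.39| = €1,459.76

€1459.76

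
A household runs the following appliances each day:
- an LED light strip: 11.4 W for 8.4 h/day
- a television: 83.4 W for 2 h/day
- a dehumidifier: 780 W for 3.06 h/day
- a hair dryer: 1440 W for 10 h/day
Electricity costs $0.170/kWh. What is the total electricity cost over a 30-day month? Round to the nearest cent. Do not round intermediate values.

$86.95

LED light strip: 11.4 W × 8.4 h × 30 d = 2,873 Wh = 2.873 kWh
television: 83.4 W × 2 h × 30 d = 5,004 Wh = 5.004 kWh
dehumidifier: 780 W × 3.06 h × 30 d = 71,604 Wh = 71.6 kWh
hair dryer: 1440 W × 10 h × 30 d = 432,000 Wh = 432 kWh
Total energy = 2.873 + 5.004 + 71.6 + 432 = 511.5 kWh
Cost = 511.5 kWh × $0.170 = $86.95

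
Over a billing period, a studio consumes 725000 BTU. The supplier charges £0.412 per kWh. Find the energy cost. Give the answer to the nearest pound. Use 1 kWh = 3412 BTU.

£88

725000 BTU × (0.00029308 kWh/BTU) = 212.5 kWh
Cost = 212.5 kWh × £0.412/kWh = £87.54 ≈ £88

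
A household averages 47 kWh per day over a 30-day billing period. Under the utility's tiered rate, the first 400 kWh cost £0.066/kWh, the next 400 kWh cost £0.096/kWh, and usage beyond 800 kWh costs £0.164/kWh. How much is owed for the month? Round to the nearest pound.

£165

Usage = 47 kWh/day × 30 days = 1410 kWh
First 400 kWh × £0.066 = £26.40
Next 400 kWh × £0.096 = £38.40
Remaining 610 kWh × £0.164 = £100.04
Total = £164.84 ≈ £165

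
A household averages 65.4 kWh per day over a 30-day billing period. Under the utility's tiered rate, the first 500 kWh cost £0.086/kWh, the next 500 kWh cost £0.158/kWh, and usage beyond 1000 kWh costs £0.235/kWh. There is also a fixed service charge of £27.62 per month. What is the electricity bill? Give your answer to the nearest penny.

Usage = 65.4 kWh/day × 30 days = 1962 kWh
First 500 kWh × £0.086 = £43.00
Next 500 kWh × £0.158 = £79.00
Remaining 962 kWh × £0.235 = £226.07
Energy charge = £348.07; + service £27.62 = £375.69

£375.69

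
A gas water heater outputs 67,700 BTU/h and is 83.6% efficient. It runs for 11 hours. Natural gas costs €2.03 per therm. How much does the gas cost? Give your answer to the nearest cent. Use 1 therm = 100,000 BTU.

€18.08

Heat delivered = 67,700 BTU/h × 11 h = 744,700 BTU
Gas input = 744,700 / 0.836 = 890,789 BTU
= 890,789 / 100,000 = 8.908 therm
Cost = 8.908 × €2.03/therm = €18.08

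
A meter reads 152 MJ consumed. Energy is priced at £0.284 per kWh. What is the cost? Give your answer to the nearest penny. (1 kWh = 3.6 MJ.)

£11.99

152 MJ × (0.27778 kWh/MJ) = 42.22 kWh
Cost = 42.22 kWh × £0.284/kWh = £11.99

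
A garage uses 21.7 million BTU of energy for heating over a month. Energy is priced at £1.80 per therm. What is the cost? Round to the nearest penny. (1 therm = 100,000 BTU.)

£390.60

21.7 million BTU × (10 therm/million BTU) = 217 therm
Cost = 217 therm × £1.80/therm = £390.60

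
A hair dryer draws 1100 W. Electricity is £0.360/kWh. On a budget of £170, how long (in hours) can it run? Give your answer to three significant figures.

Energy budget = £170 / £0.360 per kWh = 472.2 kWh = 472,222 Wh
Runtime = 472,222 Wh / 1100 W = 429.3 h

429 h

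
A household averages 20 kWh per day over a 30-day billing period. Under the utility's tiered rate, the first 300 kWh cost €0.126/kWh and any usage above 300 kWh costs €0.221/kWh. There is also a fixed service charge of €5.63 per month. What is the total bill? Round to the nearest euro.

Usage = 20 kWh/day × 30 days = 600 kWh
First 300 kWh × €0.126 = €37.80
Remaining 300 kWh × €0.221 = €66.30
Energy charge = €104.10; + service €5.63 = €109.73 ≈ €110

€110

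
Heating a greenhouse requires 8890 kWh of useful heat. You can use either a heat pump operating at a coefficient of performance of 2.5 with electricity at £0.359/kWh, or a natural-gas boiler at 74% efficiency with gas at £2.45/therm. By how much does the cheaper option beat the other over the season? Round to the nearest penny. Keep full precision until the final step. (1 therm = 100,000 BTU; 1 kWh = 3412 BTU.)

£272.35

Heat load = 8890 kWh × 3412 = 30,332,680 BTU
Gas: input = 30,332,680 / 0.74 = 40,990,108 BTU = 409.9 therm → 409.9 × £2.45 = £1,004.26
Heat pump: 30,332,680 BTU / 3412 = 8,890 kWh heat; / 2.5 = 3,556 kWh in → × £0.359 = £1,276.60
Difference = |£1,004.26 − £1,276.60| = £272.35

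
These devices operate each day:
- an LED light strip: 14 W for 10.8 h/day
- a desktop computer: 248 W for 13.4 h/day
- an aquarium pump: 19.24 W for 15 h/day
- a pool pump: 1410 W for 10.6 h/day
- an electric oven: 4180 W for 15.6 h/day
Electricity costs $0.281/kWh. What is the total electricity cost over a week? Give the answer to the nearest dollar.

$165

LED light strip: 14 W × 10.8 h × 7 d = 1,058 Wh = 1.058 kWh
desktop computer: 248 W × 13.4 h × 7 d = 23,262 Wh = 23.26 kWh
aquarium pump: 19.24 W × 15 h × 7 d = 2,020 Wh = 2.02 kWh
pool pump: 1410 W × 10.6 h × 7 d = 104,622 Wh = 104.6 kWh
electric oven: 4180 W × 15.6 h × 7 d = 456,456 Wh = 456.5 kWh
Total energy = 1.058 + 23.26 + 2.02 + 104.6 + 456.5 = 587.4 kWh
Cost = 587.4 kWh × $0.281 = $165.06 ≈ $165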